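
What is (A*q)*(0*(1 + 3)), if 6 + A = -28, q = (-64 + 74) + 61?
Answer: 0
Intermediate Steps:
q = 71 (q = 10 + 61 = 71)
A = -34 (A = -6 - 28 = -34)
(A*q)*(0*(1 + 3)) = (-34*71)*(0*(1 + 3)) = -0*4 = -2414*0 = 0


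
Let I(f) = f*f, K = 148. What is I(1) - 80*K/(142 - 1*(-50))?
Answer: -182/3 ≈ -60.667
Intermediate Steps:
I(f) = f²
I(1) - 80*K/(142 - 1*(-50)) = 1² - 11840/(142 - 1*(-50)) = 1 - 11840/(142 + 50) = 1 - 11840/192 = 1 - 80*37/48 = 1 - 185/3 = -182/3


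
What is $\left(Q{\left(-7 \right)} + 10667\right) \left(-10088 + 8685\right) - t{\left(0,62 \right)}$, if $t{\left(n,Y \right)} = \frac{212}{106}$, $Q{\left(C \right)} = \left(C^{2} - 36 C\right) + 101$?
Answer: $-15529809$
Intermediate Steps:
$Q{\left(C \right)} = 101 + C^{2} - 36 C$
$t{\left(n,Y \right)} = 2$ ($t{\left(n,Y \right)} = 212 \cdot \frac{1}{106} = 2$)
$\left(Q{\left(-7 \right)} + 10667\right) \left(-10088 + 8685\right) - t{\left(0,62 \right)} = \left(\left(101 + \left(-7\right)^{2} - -252\right) + 10667\right) \left(-10088 + 8685\right) - 2 = \left(\left(101 + 49 + 252\right) + 10667\right) \left(-1403\right) - 2 = \left(402 + 10667\right) \left(-1403\right) - 2 = 11069 \left(-1403\right) - 2 = -15529807 - 2 = -15529809$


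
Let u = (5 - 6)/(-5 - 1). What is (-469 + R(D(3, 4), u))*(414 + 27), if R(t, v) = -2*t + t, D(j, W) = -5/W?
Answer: -825111/4 ≈ -2.0628e+5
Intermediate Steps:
u = 1/6 (u = -1/(-6) = -1*(-1/6) = 1/6 ≈ 0.16667)
R(t, v) = -t
(-469 + R(D(3, 4), u))*(414 + 27) = (-469 - (-5)/4)*(414 + 27) = (-469 - (-5)/4)*441 = (-469 - 1*(-5/4))*441 = (-469 + 5/4)*441 = -1871/4*441 = -825111/4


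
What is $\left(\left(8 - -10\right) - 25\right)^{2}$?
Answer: $49$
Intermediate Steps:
$\left(\left(8 - -10\right) - 25\right)^{2} = \left(\left(8 + 10\right) - 25\right)^{2} = \left(18 - 25\right)^{2} = \left(-7\right)^{2} = 49$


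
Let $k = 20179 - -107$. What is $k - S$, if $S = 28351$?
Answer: $-8065$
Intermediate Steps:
$k = 20286$ ($k = 20179 + 107 = 20286$)
$k - S = 20286 - 28351 = -8065$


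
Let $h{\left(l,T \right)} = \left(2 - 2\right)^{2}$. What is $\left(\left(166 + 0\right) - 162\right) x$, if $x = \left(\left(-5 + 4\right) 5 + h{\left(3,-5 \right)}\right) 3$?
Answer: $-60$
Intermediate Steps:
$h{\left(l,T \right)} = 0$ ($h{\left(l,T \right)} = 0^{2} = 0$)
$x = -15$ ($x = \left(\left(-5 + 4\right) 5 + 0\right) 3 = \left(\left(-1\right) 5 + 0\right) 3 = \left(-5 + 0\right) 3 = \left(-5\right) 3 = -15$)
$\left(\left(166 + 0\right) - 162\right) x = \left(\left(166 + 0\right) - 162\right) \left(-15\right) = \left(166 - 162\right) \left(-15\right) = 4 \left(-15\right) = -60$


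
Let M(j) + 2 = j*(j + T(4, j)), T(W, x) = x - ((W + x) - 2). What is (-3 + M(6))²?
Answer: 361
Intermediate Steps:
T(W, x) = 2 - W (T(W, x) = x - (-2 + W + x) = x + (2 - W - x) = 2 - W)
M(j) = -2 + j*(-2 + j) (M(j) = -2 + j*(j + (2 - 1*4)) = -2 + j*(j + (2 - 4)) = -2 + j*(j - 2) = -2 + j*(-2 + j))
(-3 + M(6))² = (-3 + (-2 + 6² - 2*6))² = (-3 + (-2 + 36 - 12))² = (-3 + 22)² = 19² = 361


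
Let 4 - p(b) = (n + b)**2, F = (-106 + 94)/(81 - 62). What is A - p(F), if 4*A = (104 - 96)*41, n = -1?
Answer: 29119/361 ≈ 80.662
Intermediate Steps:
F = -12/19 ≈ -0.63158
p(b) = 4 - (-1 + b)**2
A = 82 (A = ((104 - 96)*41)/4 = (8*41)/4 = (1/4)*328 = 82)
A - p(F) = 82 - (4 - (-1 - 12/19)**2) = 82 - (4 - (-31/19)**2) = 82 - (4 - 1*961/361) = 82 - (4 - 961/361) = 82 - 1*483/361 = 82 - 483/361 = 29119/361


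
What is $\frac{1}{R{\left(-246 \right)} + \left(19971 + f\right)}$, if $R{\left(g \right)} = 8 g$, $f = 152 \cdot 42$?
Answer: $\frac{1}{24387} \approx 4.1005 \cdot 10^{-5}$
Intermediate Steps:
$f = 6384$
$\frac{1}{R{\left(-246 \right)} + \left(19971 + f\right)} = \frac{1}{8 \left(-246\right) + \left(19971 + 6384\right)} = \frac{1}{-1968 + 26355} = \frac{1}{24387}$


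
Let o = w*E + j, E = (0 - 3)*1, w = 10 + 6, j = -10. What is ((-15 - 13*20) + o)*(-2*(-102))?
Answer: -67932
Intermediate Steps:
w = 16
E = -3 (E = -3*1 = -3)
o = -58 (o = 16*(-3) - 10 = -48 - 10 = -58)
((-15 - 13*20) + o)*(-2*(-102)) = ((-15 - 13*20) - 58)*(-2*(-102)) = ((-15 - 260) - 58)*204 = (-275 - 58)*204 = -333*204 = -67932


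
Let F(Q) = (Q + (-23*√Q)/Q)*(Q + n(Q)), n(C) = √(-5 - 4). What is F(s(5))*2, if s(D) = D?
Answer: 50 + 30*I + √5*(-230 - 138*I)/5 ≈ -52.859 - 31.715*I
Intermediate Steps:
n(C) = 3*I (n(C) = √(-9) = 3*I)
F(Q) = (Q - 23/√Q)*(Q + 3*I) (F(Q) = (Q + (-23*√Q)/Q)*(Q + 3*I) = (Q - 23/√Q)*(Q + 3*I))
F(s(5))*2 = (5² - 23*√5 - 69*I/√5 + 3*I*5)*2 = (25 - 23*√5 - 69*I*√5/5 + 15*I)*2 = (25 - 23*√5 + 15*I - 69*I*√5/5)*2 = 50 - 46*√5 + 30*I - 138*I*√5/5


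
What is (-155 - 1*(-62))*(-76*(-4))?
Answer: -28272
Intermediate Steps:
(-155 - 1*(-62))*(-76*(-4)) = (-155 + 62)*304 = -93*304 = -28272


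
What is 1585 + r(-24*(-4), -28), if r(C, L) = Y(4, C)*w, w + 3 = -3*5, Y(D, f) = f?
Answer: -143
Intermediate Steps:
w = -18 (w = -3 - 3*5 = -3 - 15 = -18)
r(C, L) = -18*C (r(C, L) = C*(-18) = -18*C)
1585 + r(-24*(-4), -28) = 1585 - (-432)*(-4) = 1585 - 18*96 = 1585 - 1728 = -143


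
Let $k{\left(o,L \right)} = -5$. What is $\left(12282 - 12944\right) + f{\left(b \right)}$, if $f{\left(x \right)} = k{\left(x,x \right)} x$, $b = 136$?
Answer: $-1342$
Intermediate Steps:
$f{\left(x \right)} = - 5 x$
$\left(12282 - 12944\right) + f{\left(b \right)} = \left(12282 - 12944\right) - 680 = -662 - 680 = -1342$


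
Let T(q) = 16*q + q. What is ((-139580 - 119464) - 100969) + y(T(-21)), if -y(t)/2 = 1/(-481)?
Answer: -173166251/481 ≈ -3.6001e+5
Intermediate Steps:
T(q) = 17*q
y(t) = 2/481 (y(t) = -2/(-481) = -2*(-1/481) = 2/481)
((-139580 - 119464) - 100969) + y(T(-21)) = ((-139580 - 119464) - 100969) + 2/481 = (-259044 - 100969) + 2/481 = -360013 + 2/481 = -173166251/481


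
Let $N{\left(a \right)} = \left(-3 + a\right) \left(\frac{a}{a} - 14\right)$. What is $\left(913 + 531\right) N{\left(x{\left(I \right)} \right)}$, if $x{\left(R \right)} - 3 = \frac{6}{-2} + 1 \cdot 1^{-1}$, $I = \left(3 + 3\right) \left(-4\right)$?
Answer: $37544$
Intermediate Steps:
$I = -24$ ($I = 6 \left(-4\right) = -24$)
$x{\left(R \right)} = 1$ ($x{\left(R \right)} = 3 + \left(\frac{6}{-2} + 1 \cdot 1^{-1}\right) = 3 + \left(6 \left(- \frac{1}{2}\right) + 1 \cdot 1\right) = 3 + \left(-3 + 1\right) = 3 - 2 = 1$)
$N{\left(a \right)} = 39 - 13 a$ ($N{\left(a \right)} = \left(-3 + a\right) \left(1 - 14\right) = \left(-3 + a\right) \left(-13\right) = 39 - 13 a$)
$\left(913 + 531\right) N{\left(x{\left(I \right)} \right)} = \left(913 + 531\right) \left(39 - 13\right) = 1444 \left(39 - 13\right) = 1444 \cdot 26 = 37544$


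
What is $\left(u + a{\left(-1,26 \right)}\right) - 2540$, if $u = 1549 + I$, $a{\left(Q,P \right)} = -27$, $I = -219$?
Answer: $-1237$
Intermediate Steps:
$u = 1330$ ($u = 1549 - 219 = 1330$)
$\left(u + a{\left(-1,26 \right)}\right) - 2540 = \left(1330 - 27\right) - 2540 = 1303 - 2540 = -1237$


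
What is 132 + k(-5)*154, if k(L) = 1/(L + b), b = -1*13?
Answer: 1111/9 ≈ 123.44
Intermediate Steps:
b = -13
k(L) = 1/(-13 + L) (k(L) = 1/(L - 13) = 1/(-13 + L))
132 + k(-5)*154 = 132 + 154/(-13 - 5) = 132 + 154/(-18) = 132 - 1/18*154 = 132 - 77/9 = 1111/9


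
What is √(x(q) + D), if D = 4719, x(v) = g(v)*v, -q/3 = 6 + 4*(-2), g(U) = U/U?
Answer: 15*√21 ≈ 68.739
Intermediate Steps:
g(U) = 1
q = 6 (q = -3*(6 + 4*(-2)) = -3*(6 - 8) = -3*(-2) = 6)
x(v) = v (x(v) = 1*v = v)
√(x(q) + D) = √(6 + 4719) = √4725 = 15*√21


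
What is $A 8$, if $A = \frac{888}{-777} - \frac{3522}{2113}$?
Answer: $- \frac{332464}{14791} \approx -22.477$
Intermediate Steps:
$A = - \frac{41558}{14791}$ ($A = 888 \left(- \frac{1}{777}\right) - \frac{3522}{2113} = - \frac{8}{7} - \frac{3522}{2113} = - \frac{41558}{14791} \approx -2.8097$)
$A 8 = \left(- \frac{41558}{14791}\right) 8 = - \frac{332464}{14791}$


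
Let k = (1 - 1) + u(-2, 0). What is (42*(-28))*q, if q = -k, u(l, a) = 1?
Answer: 1176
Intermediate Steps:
k = 1 (k = (1 - 1) + 1 = 0 + 1 = 1)
q = -1 (q = -1*1 = -1)
(42*(-28))*q = (42*(-28))*(-1) = -1176*(-1) = 1176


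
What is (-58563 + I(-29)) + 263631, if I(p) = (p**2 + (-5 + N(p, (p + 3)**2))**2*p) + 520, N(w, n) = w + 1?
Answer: 174848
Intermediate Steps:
N(w, n) = 1 + w
I(p) = 520 + p**2 + p*(-4 + p)**2 (I(p) = (p**2 + (-5 + (1 + p))**2*p) + 520 = (p**2 + (-4 + p)**2*p) + 520 = (p**2 + p*(-4 + p)**2) + 520 = 520 + p**2 + p*(-4 + p)**2)
(-58563 + I(-29)) + 263631 = (-58563 + (520 + (-29)**2 - 29*(-4 - 29)**2)) + 263631 = (-58563 + (520 + 841 - 29*(-33)**2)) + 263631 = (-58563 + (520 + 841 - 29*1089)) + 263631 = (-58563 + (520 + 841 - 31581)) + 263631 = (-58563 - 30220) + 263631 = -88783 + 263631 = 174848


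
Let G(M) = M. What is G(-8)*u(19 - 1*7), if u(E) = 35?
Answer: -280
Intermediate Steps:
G(-8)*u(19 - 1*7) = -8*35 = -280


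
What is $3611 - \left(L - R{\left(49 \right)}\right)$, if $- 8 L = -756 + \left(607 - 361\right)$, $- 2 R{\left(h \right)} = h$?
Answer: $\frac{14091}{4} \approx 3522.8$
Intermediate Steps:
$R{\left(h \right)} = - \frac{h}{2}$
$L = \frac{255}{4}$ ($L = - \frac{-756 + \left(607 - 361\right)}{8} = - \frac{-756 + 246}{8} = \left(- \frac{1}{8}\right) \left(-510\right) = \frac{255}{4} \approx 63.75$)
$3611 - \left(L - R{\left(49 \right)}\right) = 3611 - \left(\frac{255}{4} - \left(- \frac{1}{2}\right) 49\right) = 3611 - \left(\frac{255}{4} - - \frac{49}{2}\right) = 3611 - \left(\frac{255}{4} + \frac{49}{2}\right) = 3611 - \frac{353}{4} = \frac{14091}{4}$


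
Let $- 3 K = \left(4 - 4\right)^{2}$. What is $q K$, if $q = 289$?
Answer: $0$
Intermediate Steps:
$K = 0$ ($K = - \frac{\left(4 - 4\right)^{2}}{3} = - \frac{0^{2}}{3} = \left(- \frac{1}{3}\right) 0 = 0$)
$q K = 289 \cdot 0 = 0$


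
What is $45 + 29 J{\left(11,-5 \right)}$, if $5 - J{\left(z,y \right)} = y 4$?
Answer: $770$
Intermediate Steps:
$J{\left(z,y \right)} = 5 - 4 y$ ($J{\left(z,y \right)} = 5 - y 4 = 5 - 4 y$)
$45 + 29 J{\left(11,-5 \right)} = 45 + 29 \left(5 - -20\right) = 45 + 29 \left(5 + 20\right) = 45 + 29 \cdot 25 = 45 + 725 = 770$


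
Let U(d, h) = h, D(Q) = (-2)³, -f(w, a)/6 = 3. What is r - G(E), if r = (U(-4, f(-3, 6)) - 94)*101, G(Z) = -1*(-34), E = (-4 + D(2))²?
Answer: -11346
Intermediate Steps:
f(w, a) = -18 (f(w, a) = -6*3 = -18)
D(Q) = -8
E = 144 (E = (-4 - 8)² = (-12)² = 144)
G(Z) = 34
r = -11312 (r = (-18 - 94)*101 = -112*101 = -11312)
r - G(E) = -11312 - 1*34 = -11312 - 34 = -11346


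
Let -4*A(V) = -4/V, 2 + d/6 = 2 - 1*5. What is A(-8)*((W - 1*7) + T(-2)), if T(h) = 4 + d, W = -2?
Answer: 35/8 ≈ 4.3750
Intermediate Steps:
d = -30 (d = -12 + 6*(2 - 1*5) = -12 + 6*(2 - 5) = -12 + 6*(-3) = -12 - 18 = -30)
T(h) = -26 (T(h) = 4 - 30 = -26)
A(V) = 1/V (A(V) = -(-1)/V = 1/V)
A(-8)*((W - 1*7) + T(-2)) = ((-2 - 1*7) - 26)/(-8) = -((-2 - 7) - 26)/8 = -(-9 - 26)/8 = -⅛*(-35) = 35/8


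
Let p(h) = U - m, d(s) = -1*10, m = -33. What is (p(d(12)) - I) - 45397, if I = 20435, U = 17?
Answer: -65782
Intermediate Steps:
d(s) = -10
p(h) = 50 (p(h) = 17 - 1*(-33) = 17 + 33 = 50)
(p(d(12)) - I) - 45397 = (50 - 1*20435) - 45397 = (50 - 20435) - 45397 = -20385 - 45397 = -65782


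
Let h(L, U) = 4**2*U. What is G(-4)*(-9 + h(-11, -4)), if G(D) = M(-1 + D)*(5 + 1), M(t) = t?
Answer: 2190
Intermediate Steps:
h(L, U) = 16*U
G(D) = -6 + 6*D (G(D) = (-1 + D)*(5 + 1) = (-1 + D)*6 = -6 + 6*D)
G(-4)*(-9 + h(-11, -4)) = (-6 + 6*(-4))*(-9 + 16*(-4)) = (-6 - 24)*(-9 - 64) = -30*(-73) = 2190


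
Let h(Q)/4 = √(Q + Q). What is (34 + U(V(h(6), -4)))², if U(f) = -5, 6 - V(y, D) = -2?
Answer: 841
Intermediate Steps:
h(Q) = 4*√2*√Q (h(Q) = 4*√(Q + Q) = 4*√(2*Q) = 4*(√2*√Q) = 4*√2*√Q)
V(y, D) = 8 (V(y, D) = 6 - 1*(-2) = 6 + 2 = 8)
(34 + U(V(h(6), -4)))² = (34 - 5)² = 29² = 841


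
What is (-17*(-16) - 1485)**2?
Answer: 1471369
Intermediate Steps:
(-17*(-16) - 1485)**2 = (272 - 1485)**2 = (-1213)**2 = 1471369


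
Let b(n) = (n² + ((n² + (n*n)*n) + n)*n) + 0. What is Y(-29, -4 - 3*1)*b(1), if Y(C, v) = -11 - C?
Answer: 72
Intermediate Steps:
b(n) = n² + n*(n + n² + n³) (b(n) = (n² + ((n² + n²*n) + n)*n) + 0 = (n² + ((n² + n³) + n)*n) + 0 = (n² + (n + n² + n³)*n) + 0 = (n² + n*(n + n² + n³)) + 0 = n² + n*(n + n² + n³))
Y(-29, -4 - 3*1)*b(1) = (-11 - 1*(-29))*(1²*(2 + 1 + 1²)) = (-11 + 29)*(1*(2 + 1 + 1)) = 18*(1*4) = 18*4 = 72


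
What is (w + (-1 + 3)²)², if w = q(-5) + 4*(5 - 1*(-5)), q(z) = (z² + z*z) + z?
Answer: 7921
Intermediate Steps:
q(z) = z + 2*z² (q(z) = (z² + z²) + z = 2*z² + z = z + 2*z²)
w = 85 (w = -5*(1 + 2*(-5)) + 4*(5 - 1*(-5)) = -5*(1 - 10) + 4*(5 + 5) = -5*(-9) + 4*10 = 45 + 40 = 85)
(w + (-1 + 3)²)² = (85 + (-1 + 3)²)² = (85 + 2²)² = (85 + 4)² = 89² = 7921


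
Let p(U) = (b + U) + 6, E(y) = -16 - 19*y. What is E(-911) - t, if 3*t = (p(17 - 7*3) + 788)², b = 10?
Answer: -588121/3 ≈ -1.9604e+5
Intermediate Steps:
p(U) = 16 + U (p(U) = (10 + U) + 6 = 16 + U)
t = 640000/3 (t = ((16 + (17 - 7*3)) + 788)²/3 = ((16 + (17 - 1*21)) + 788)²/3 = ((16 + (17 - 21)) + 788)²/3 = ((16 - 4) + 788)²/3 = (12 + 788)²/3 = (⅓)*800² = (⅓)*640000 = 640000/3 ≈ 2.1333e+5)
E(-911) - t = (-16 - 19*(-911)) - 1*640000/3 = (-16 + 17309) - 640000/3 = 17293 - 640000/3 = -588121/3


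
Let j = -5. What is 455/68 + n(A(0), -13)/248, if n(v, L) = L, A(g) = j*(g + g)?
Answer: 27989/4216 ≈ 6.6388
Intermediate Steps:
A(g) = -10*g (A(g) = -5*(g + g) = -10*g)
455/68 + n(A(0), -13)/248 = 455/68 - 13/248 = 27989/4216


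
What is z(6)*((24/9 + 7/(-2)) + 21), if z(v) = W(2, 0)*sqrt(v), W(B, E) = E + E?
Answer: 0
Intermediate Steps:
W(B, E) = 2*E
z(v) = 0 (z(v) = (2*0)*sqrt(v) = 0*sqrt(v) = 0)
z(6)*((24/9 + 7/(-2)) + 21) = 0*((24/9 + 7/(-2)) + 21) = 0*((24*(1/9) + 7*(-1/2)) + 21) = 0*((8/3 - 7/2) + 21) = 0*(-5/6 + 21) = 0*(121/6) = 0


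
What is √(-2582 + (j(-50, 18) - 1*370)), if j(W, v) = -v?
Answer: 3*I*√330 ≈ 54.498*I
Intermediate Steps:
√(-2582 + (j(-50, 18) - 1*370)) = √(-2582 + (-1*18 - 1*370)) = √(-2582 + (-18 - 370)) = √(-2582 - 388) = √(-2970) = 3*I*√330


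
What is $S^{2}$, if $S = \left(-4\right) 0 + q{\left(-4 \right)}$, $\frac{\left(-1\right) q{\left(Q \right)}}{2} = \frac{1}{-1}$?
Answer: $4$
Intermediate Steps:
$q{\left(Q \right)} = 2$ ($q{\left(Q \right)} = - \frac{2}{-1} = \left(-2\right) \left(-1\right) = 2$)
$S = 2$ ($S = \left(-4\right) 0 + 2 = 0 + 2 = 2$)
$S^{2} = 2^{2} = 4$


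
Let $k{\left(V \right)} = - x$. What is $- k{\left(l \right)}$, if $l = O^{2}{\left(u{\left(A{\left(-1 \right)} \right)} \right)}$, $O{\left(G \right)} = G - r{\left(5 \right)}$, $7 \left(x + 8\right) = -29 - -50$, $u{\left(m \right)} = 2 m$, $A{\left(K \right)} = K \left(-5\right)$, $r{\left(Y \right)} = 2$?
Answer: $-5$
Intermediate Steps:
$A{\left(K \right)} = - 5 K$
$x = -5$ ($x = -8 + \frac{-29 - -50}{7} = -8 + \frac{-29 + 50}{7} = -8 + \frac{1}{7} \cdot 21 = -8 + 3 = -5$)
$O{\left(G \right)} = -2 + G$ ($O{\left(G \right)} = G - 2 = -2 + G$)
$l = 64$ ($l = \left(-2 + 2 \left(\left(-5\right) \left(-1\right)\right)\right)^{2} = \left(-2 + 2 \cdot 5\right)^{2} = \left(-2 + 10\right)^{2} = 8^{2} = 64$)
$k{\left(V \right)} = 5$ ($k{\left(V \right)} = \left(-1\right) \left(-5\right) = 5$)
$- k{\left(l \right)} = \left(-1\right) 5 = -5$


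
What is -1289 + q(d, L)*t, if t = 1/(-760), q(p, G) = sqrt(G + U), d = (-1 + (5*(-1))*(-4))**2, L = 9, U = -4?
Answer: -1289 - sqrt(5)/760 ≈ -1289.0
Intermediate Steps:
d = 361 (d = (-1 - 5*(-4))**2 = (-1 + 20)**2 = 19**2 = 361)
q(p, G) = sqrt(-4 + G) (q(p, G) = sqrt(G - 4) = sqrt(-4 + G))
t = -1/760 ≈ -0.0013158
-1289 + q(d, L)*t = -1289 + sqrt(-4 + 9)*(-1/760) = -1289 + sqrt(5)*(-1/760) = -1289 - sqrt(5)/760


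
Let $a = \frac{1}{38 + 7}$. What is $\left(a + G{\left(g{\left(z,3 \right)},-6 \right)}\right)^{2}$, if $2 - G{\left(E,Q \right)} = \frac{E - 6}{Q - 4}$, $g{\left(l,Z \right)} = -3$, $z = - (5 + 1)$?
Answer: $\frac{10201}{8100} \approx 1.2594$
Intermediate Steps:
$z = -6$ ($z = \left(-1\right) 6 = -6$)
$G{\left(E,Q \right)} = 2 - \frac{-6 + E}{-4 + Q}$ ($G{\left(E,Q \right)} = 2 - \frac{E - 6}{Q - 4} = 2 - \frac{-6 + E}{-4 + Q}$)
$a = \frac{1}{45} \approx 0.022222$
$\left(a + G{\left(g{\left(z,3 \right)},-6 \right)}\right)^{2} = \left(\frac{1}{45} + \frac{-2 - -3 + 2 \left(-6\right)}{-4 - 6}\right)^{2} = \left(\frac{1}{45} + \frac{-2 + 3 - 12}{-10}\right)^{2} = \left(\frac{1}{45} - - \frac{11}{10}\right)^{2} = \left(\frac{1}{45} + \frac{11}{10}\right)^{2} = \left(\frac{101}{90}\right)^{2} = \frac{10201}{8100}$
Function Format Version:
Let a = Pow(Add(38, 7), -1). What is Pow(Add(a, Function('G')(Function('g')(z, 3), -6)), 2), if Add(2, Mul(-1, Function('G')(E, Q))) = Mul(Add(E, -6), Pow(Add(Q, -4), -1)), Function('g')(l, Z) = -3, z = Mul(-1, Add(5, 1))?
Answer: Rational(10201, 8100) ≈ 1.2594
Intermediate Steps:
z = -6 (z = Mul(-1, 6) = -6)
Function('G')(E, Q) = Add(2, Mul(-1, Pow(Add(-4, Q), -1), Add(-6, E))) (Function('G')(E, Q) = Add(2, Mul(-1, Mul(Add(E, -6), Pow(Add(Q, -4), -1)))) = Add(2, Mul(-1, Mul(Add(-6, E), Pow(Add(-4, Q), -1)))) = Add(2, Mul(-1, Mul(Pow(Add(-4, Q), -1), Add(-6, E)))) = Add(2, Mul(-1, Pow(Add(-4, Q), -1), Add(-6, E))))
a = Rational(1, 45) (a = Pow(45, -1) = Rational(1, 45) ≈ 0.022222)
Pow(Add(a, Function('G')(Function('g')(z, 3), -6)), 2) = Pow(Add(Rational(1, 45), Mul(Pow(Add(-4, -6), -1), Add(-2, Mul(-1, -3), Mul(2, -6)))), 2) = Pow(Add(Rational(1, 45), Mul(Pow(-10, -1), Add(-2, 3, -12))), 2) = Pow(Add(Rational(1, 45), Mul(Rational(-1, 10), -11)), 2) = Pow(Add(Rational(1, 45), Rational(11, 10)), 2) = Pow(Rational(101, 90), 2) = Rational(10201, 8100)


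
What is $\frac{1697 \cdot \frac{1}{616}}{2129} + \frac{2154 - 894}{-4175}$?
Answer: $- \frac{329071933}{1095072440} \approx -0.3005$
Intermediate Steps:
$\frac{1697 \cdot \frac{1}{616}}{2129} + \frac{2154 - 894}{-4175} = 1697 \cdot \frac{1}{616} \cdot \frac{1}{2129} + \left(2154 - 894\right) \left(- \frac{1}{4175}\right) = \frac{1697}{616} \cdot \frac{1}{2129} + 1260 \left(- \frac{1}{4175}\right) = \frac{1697}{1311464} - \frac{252}{835} = - \frac{329071933}{1095072440}$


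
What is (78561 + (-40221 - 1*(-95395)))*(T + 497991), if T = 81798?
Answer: 77538081915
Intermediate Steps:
(78561 + (-40221 - 1*(-95395)))*(T + 497991) = (78561 + (-40221 - 1*(-95395)))*(81798 + 497991) = (78561 + (-40221 + 95395))*579789 = (78561 + 55174)*579789 = 133735*579789 = 77538081915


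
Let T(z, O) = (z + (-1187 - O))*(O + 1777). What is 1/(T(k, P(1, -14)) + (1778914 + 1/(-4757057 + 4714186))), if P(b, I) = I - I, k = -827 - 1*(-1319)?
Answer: 42871/23317494028 ≈ 1.8386e-6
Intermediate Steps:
k = 492 (k = -827 + 1319 = 492)
P(b, I) = 0
T(z, O) = (1777 + O)*(-1187 + z - O) (T(z, O) = (-1187 + z - O)*(1777 + O) = (1777 + O)*(-1187 + z - O))
1/(T(k, P(1, -14)) + (1778914 + 1/(-4757057 + 4714186))) = 1/((-2109299 - 1*0**2 - 2964*0 + 1777*492 + 0*492) + (1778914 + 1/(-4757057 + 4714186))) = 1/((-2109299 - 1*0 + 0 + 874284 + 0) + (1778914 + 1/(-42871))) = 1/((-2109299 + 0 + 0 + 874284 + 0) + (1778914 - 1/42871)) = 1/(-1235015 + 76263822093/42871) = 1/(23317494028/42871) = 42871/23317494028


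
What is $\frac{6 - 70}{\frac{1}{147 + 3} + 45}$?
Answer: $- \frac{9600}{6751} \approx -1.422$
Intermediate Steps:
$\frac{6 - 70}{\frac{1}{147 + 3} + 45} = - \frac{64}{\frac{1}{150} + 45} = - \frac{64}{\frac{6751}{150}} = \left(-64\right) \frac{150}{6751} = - \frac{9600}{6751}$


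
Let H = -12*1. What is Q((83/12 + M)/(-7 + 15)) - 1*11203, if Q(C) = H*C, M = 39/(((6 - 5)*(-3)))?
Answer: -89551/8 ≈ -11194.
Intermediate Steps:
H = -12
M = -13 (M = 39/((1*(-3))) = 39/(-3) = 39*(-1/3) = -13)
Q(C) = -12*C
Q((83/12 + M)/(-7 + 15)) - 1*11203 = -12*(83/12 - 13)/(-7 + 15) - 1*11203 = -12*(83*(1/12) - 13)/8 - 11203 = -12*(83/12 - 13)/8 - 11203 = -(-73)/8 - 11203 = -12*(-73/96) - 11203 = 73/8 - 11203 = -89551/8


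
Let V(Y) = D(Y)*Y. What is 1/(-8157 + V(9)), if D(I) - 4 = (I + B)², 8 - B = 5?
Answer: -1/6825 ≈ -0.00014652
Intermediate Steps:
B = 3 (B = 8 - 1*5 = 8 - 5 = 3)
D(I) = 4 + (3 + I)² (D(I) = 4 + (I + 3)² = 4 + (3 + I)²)
V(Y) = Y*(4 + (3 + Y)²) (V(Y) = (4 + (3 + Y)²)*Y = Y*(4 + (3 + Y)²))
1/(-8157 + V(9)) = 1/(-8157 + 9*(4 + (3 + 9)²)) = 1/(-8157 + 9*(4 + 12²)) = 1/(-8157 + 9*(4 + 144)) = 1/(-8157 + 9*148) = 1/(-8157 + 1332) = 1/(-6825) = -1/6825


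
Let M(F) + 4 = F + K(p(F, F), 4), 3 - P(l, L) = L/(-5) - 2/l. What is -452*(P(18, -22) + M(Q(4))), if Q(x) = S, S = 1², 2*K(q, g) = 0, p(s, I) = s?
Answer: 87236/45 ≈ 1938.6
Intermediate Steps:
P(l, L) = 3 + 2/l + L/5 (P(l, L) = 3 - (L/(-5) - 2/l) = 3 - (L*(-⅕) - 2/l) = 3 - (-L/5 - 2/l) = 3 - (-2/l - L/5) = 3 + (2/l + L/5) = 3 + 2/l + L/5)
K(q, g) = 0 (K(q, g) = (½)*0 = 0)
S = 1
Q(x) = 1
M(F) = -4 + F (M(F) = -4 + (F + 0) = -4 + F)
-452*(P(18, -22) + M(Q(4))) = -452*((3 + 2/18 + (⅕)*(-22)) + (-4 + 1)) = -452*((3 + 2*(1/18) - 22/5) - 3) = -452*((3 + ⅑ - 22/5) - 3) = -452*(-58/45 - 3) = -452*(-193/45) = 87236/45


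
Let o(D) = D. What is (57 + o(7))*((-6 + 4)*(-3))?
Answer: 384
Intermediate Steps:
(57 + o(7))*((-6 + 4)*(-3)) = (57 + 7)*((-6 + 4)*(-3)) = 64*(-2*(-3)) = 64*6 = 384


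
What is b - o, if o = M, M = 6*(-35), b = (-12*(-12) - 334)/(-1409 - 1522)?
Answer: 615700/2931 ≈ 210.06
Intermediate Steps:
b = 190/2931 (b = (144 - 334)/(-2931) = -190*(-1/2931) = 190/2931 ≈ 0.064824)
M = -210
o = -210
b - o = 190/2931 - 1*(-210) = 190/2931 + 210 = 615700/2931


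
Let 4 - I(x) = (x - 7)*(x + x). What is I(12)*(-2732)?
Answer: 316912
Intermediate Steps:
I(x) = 4 - 2*x*(-7 + x) (I(x) = 4 - (x - 7)*(x + x) = 4 - (-7 + x)*2*x = 4 - 2*x*(-7 + x))
I(12)*(-2732) = (4 - 2*12² + 14*12)*(-2732) = (4 - 2*144 + 168)*(-2732) = (4 - 288 + 168)*(-2732) = -116*(-2732) = 316912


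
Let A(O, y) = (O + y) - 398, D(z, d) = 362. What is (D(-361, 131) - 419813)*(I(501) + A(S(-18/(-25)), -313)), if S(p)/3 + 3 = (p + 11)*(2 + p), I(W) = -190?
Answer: 213491331078/625 ≈ 3.4159e+8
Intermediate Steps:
S(p) = -9 + 3*(2 + p)*(11 + p) (S(p) = -9 + 3*((p + 11)*(2 + p)) = -9 + 3*((11 + p)*(2 + p)) = -9 + 3*((2 + p)*(11 + p)) = -9 + 3*(2 + p)*(11 + p))
A(O, y) = -398 + O + y
(D(-361, 131) - 419813)*(I(501) + A(S(-18/(-25)), -313)) = (362 - 419813)*(-190 + (-398 + (57 + 3*(-18/(-25))² + 39*(-18/(-25))) - 313)) = -419451*(-190 + (-398 + (57 + 3*(-18*(-1/25))² + 39*(-18*(-1/25))) - 313)) = -419451*(-190 + (-398 + (57 + 3*(18/25)² + 39*(18/25)) - 313)) = -419451*(-190 + (-398 + (57 + 3*(324/625) + 702/25) - 313)) = -419451*(-190 + (-398 + (57 + 972/625 + 702/25) - 313)) = -419451*(-190 + (-398 + 54147/625 - 313)) = -419451*(-190 - 390228/625) = -419451*(-508978/625) = 213491331078/625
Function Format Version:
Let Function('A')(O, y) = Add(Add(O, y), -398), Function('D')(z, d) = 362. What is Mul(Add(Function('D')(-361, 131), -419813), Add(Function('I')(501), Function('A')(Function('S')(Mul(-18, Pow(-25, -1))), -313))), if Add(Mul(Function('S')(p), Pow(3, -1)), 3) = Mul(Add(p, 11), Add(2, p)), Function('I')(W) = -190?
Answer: Rational(213491331078, 625) ≈ 3.4159e+8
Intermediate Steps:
Function('S')(p) = Add(-9, Mul(3, Add(2, p), Add(11, p))) (Function('S')(p) = Add(-9, Mul(3, Mul(Add(p, 11), Add(2, p)))) = Add(-9, Mul(3, Mul(Add(11, p), Add(2, p)))) = Add(-9, Mul(3, Mul(Add(2, p), Add(11, p)))) = Add(-9, Mul(3, Add(2, p), Add(11, p))))
Function('A')(O, y) = Add(-398, O, y)
Mul(Add(Function('D')(-361, 131), -419813), Add(Function('I')(501), Function('A')(Function('S')(Mul(-18, Pow(-25, -1))), -313))) = Mul(Add(362, -419813), Add(-190, Add(-398, Add(57, Mul(3, Pow(Mul(-18, Pow(-25, -1)), 2)), Mul(39, Mul(-18, Pow(-25, -1)))), -313))) = Mul(-419451, Add(-190, Add(-398, Add(57, Mul(3, Pow(Mul(-18, Rational(-1, 25)), 2)), Mul(39, Mul(-18, Rational(-1, 25)))), -313))) = Mul(-419451, Add(-190, Add(-398, Add(57, Mul(3, Pow(Rational(18, 25), 2)), Mul(39, Rational(18, 25))), -313))) = Mul(-419451, Add(-190, Add(-398, Add(57, Mul(3, Rational(324, 625)), Rational(702, 25)), -313))) = Mul(-419451, Add(-190, Add(-398, Add(57, Rational(972, 625), Rational(702, 25)), -313))) = Mul(-419451, Add(-190, Add(-398, Rational(54147, 625), -313))) = Mul(-419451, Add(-190, Rational(-390228, 625))) = Mul(-419451, Rational(-508978, 625)) = Rational(213491331078, 625)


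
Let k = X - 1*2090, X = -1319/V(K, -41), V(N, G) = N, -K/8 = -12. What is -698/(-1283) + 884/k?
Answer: 32086870/259113397 ≈ 0.12383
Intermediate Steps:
K = 96 (K = -8*(-12) = 96)
X = -1319/96 ≈ -13.740
k = -201959/96 (k = -1319/96 - 1*2090 = -1319/96 - 2090 = -201959/96 ≈ -2103.7)
-698/(-1283) + 884/k = -698/(-1283) + 884/(-201959/96) = -698*(-1/1283) + 884*(-96/201959) = 698/1283 - 84864/201959 = 32086870/259113397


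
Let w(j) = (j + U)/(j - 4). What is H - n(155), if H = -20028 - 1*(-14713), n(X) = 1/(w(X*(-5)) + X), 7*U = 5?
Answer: -4521130478/850635 ≈ -5315.0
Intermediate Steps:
U = 5/7 (U = (1/7)*5 = 5/7 ≈ 0.71429)
w(j) = (5/7 + j)/(-4 + j) (w(j) = (j + 5/7)/(j - 4) = (5/7 + j)/(-4 + j))
n(X) = 1/(X + (5/7 - 5*X)/(-4 - 5*X)) (n(X) = 1/((5/7 + X*(-5))/(-4 + X*(-5)) + X) = 1/((5/7 - 5*X)/(-4 - 5*X) + X) = 1/(X + (5/7 - 5*X)/(-4 - 5*X)))
H = -5315 (H = -20028 + 14713 = -5315)
H - n(155) = -5315 - 7*(4 + 5*155)/(-5 + 35*155**2 + 63*155) = -5315 - 7*(4 + 775)/(-5 + 35*24025 + 9765) = -5315 - 7*779/(-5 + 840875 + 9765) = -5315 - 7*779/850635 = -5315 - 1*5453/850635 = -5315 - 5453/850635 = -4521130478/850635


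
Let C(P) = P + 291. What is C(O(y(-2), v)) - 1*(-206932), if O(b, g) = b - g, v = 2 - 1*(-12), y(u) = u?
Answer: 207207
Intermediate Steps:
v = 14 (v = 2 + 12 = 14)
C(P) = 291 + P
C(O(y(-2), v)) - 1*(-206932) = (291 + (-2 - 1*14)) - 1*(-206932) = (291 + (-2 - 14)) + 206932 = (291 - 16) + 206932 = 275 + 206932 = 207207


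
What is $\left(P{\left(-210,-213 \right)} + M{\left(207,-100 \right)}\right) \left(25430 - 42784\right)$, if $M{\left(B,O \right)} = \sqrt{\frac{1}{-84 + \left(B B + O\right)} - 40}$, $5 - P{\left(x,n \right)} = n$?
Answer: $-3783172 - \frac{17354 i \sqrt{72812046335}}{42665} \approx -3.7832 \cdot 10^{6} - 1.0976 \cdot 10^{5} i$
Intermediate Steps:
$P{\left(x,n \right)} = 5 - n$
$M{\left(B,O \right)} = \sqrt{-40 + \frac{1}{-84 + O + B^{2}}}$ ($M{\left(B,O \right)} = \sqrt{\frac{1}{-84 + \left(B^{2} + O\right)} - 40} = \sqrt{\frac{1}{-84 + \left(O + B^{2}\right)} - 40} = \sqrt{\frac{1}{-84 + O + B^{2}} - 40} = \sqrt{-40 + \frac{1}{-84 + O + B^{2}}}$)
$\left(P{\left(-210,-213 \right)} + M{\left(207,-100 \right)}\right) \left(25430 - 42784\right) = \left(\left(5 - -213\right) + \sqrt{\frac{3361 - -4000 - 40 \cdot 207^{2}}{-84 - 100 + 207^{2}}}\right) \left(25430 - 42784\right) = \left(\left(5 + 213\right) + \sqrt{\frac{3361 + 4000 - 1713960}{-84 - 100 + 42849}}\right) \left(-17354\right) = \left(218 + \sqrt{\frac{3361 + 4000 - 1713960}{42665}}\right) \left(-17354\right) = \left(218 + \sqrt{\frac{1}{42665} \left(-1706599\right)}\right) \left(-17354\right) = \left(218 + \sqrt{- \frac{1706599}{42665}}\right) \left(-17354\right) = \left(218 + \frac{i \sqrt{72812046335}}{42665}\right) \left(-17354\right) = -3783172 - \frac{17354 i \sqrt{72812046335}}{42665}$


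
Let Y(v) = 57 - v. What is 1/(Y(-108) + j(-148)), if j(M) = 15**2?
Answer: 1/390 ≈ 0.0025641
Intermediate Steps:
j(M) = 225
1/(Y(-108) + j(-148)) = 1/((57 - 1*(-108)) + 225) = 1/((57 + 108) + 225) = 1/(165 + 225) = 1/390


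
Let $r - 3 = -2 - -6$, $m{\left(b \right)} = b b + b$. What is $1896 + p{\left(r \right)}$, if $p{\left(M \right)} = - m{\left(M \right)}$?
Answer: $1840$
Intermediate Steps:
$m{\left(b \right)} = b + b^{2}$ ($m{\left(b \right)} = b^{2} + b = b + b^{2}$)
$r = 7$ ($r = 3 - -4 = 3 + \left(-2 + 6\right) = 3 + 4 = 7$)
$p{\left(M \right)} = - M \left(1 + M\right)$
$1896 + p{\left(r \right)} = 1896 - 7 \left(1 + 7\right) = 1896 - 7 \cdot 8 = 1896 - 56 = 1840$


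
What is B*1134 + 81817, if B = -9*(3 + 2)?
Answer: 30787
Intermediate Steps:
B = -45 (B = -9*5 = -45)
B*1134 + 81817 = -45*1134 + 81817 = -51030 + 81817 = 30787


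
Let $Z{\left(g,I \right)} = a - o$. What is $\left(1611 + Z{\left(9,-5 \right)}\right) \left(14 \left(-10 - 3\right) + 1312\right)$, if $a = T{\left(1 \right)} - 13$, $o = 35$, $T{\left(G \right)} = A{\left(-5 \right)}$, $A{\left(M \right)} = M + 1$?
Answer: $1761670$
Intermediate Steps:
$A{\left(M \right)} = 1 + M$
$T{\left(G \right)} = -4$ ($T{\left(G \right)} = 1 - 5 = -4$)
$a = -17$ ($a = -4 - 13 = -17$)
$Z{\left(g,I \right)} = -52$ ($Z{\left(g,I \right)} = -17 - 35 = -52$)
$\left(1611 + Z{\left(9,-5 \right)}\right) \left(14 \left(-10 - 3\right) + 1312\right) = \left(1611 - 52\right) \left(14 \left(-10 - 3\right) + 1312\right) = 1559 \left(14 \left(-13\right) + 1312\right) = 1559 \left(-182 + 1312\right) = 1559 \cdot 1130 = 1761670$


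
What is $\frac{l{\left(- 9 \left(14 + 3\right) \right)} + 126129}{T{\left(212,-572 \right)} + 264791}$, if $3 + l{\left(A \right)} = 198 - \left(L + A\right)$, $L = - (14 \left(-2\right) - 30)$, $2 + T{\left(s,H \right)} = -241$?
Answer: $\frac{126419}{264548} \approx 0.47787$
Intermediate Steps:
$T{\left(s,H \right)} = -243$ ($T{\left(s,H \right)} = -2 - 241 = -243$)
$L = 58$ ($L = - (-28 - 30) = \left(-1\right) \left(-58\right) = 58$)
$l{\left(A \right)} = 137 - A$ ($l{\left(A \right)} = -3 - \left(-140 + A\right) = 137 - A$)
$\frac{l{\left(- 9 \left(14 + 3\right) \right)} + 126129}{T{\left(212,-572 \right)} + 264791} = \frac{\left(137 - - 9 \left(14 + 3\right)\right) + 126129}{-243 + 264791} = \frac{\left(137 - \left(-9\right) 17\right) + 126129}{264548} = \left(\left(137 - -153\right) + 126129\right) \frac{1}{264548} = \left(\left(137 + 153\right) + 126129\right) \frac{1}{264548} = \left(290 + 126129\right) \frac{1}{264548} = 126419 \cdot \frac{1}{264548} = \frac{126419}{264548}$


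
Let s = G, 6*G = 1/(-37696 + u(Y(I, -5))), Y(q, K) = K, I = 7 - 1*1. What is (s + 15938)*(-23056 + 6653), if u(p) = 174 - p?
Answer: -58848644097025/225102 ≈ -2.6143e+8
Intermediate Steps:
I = 6 (I = 7 - 1 = 6)
G = -1/225102 (G = 1/(6*(-37696 + (174 - 1*(-5)))) = 1/(6*(-37696 + (174 + 5))) = 1/(6*(-37696 + 179)) = (1/6)/(-37517) = (1/6)*(-1/37517) = -1/225102 ≈ -4.4424e-6)
s = -1/225102 ≈ -4.4424e-6
(s + 15938)*(-23056 + 6653) = (-1/225102 + 15938)*(-23056 + 6653) = (3587675675/225102)*(-16403) = -58848644097025/225102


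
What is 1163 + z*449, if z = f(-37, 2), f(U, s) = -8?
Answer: -2429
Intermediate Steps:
z = -8
1163 + z*449 = 1163 - 8*449 = 1163 - 3592 = -2429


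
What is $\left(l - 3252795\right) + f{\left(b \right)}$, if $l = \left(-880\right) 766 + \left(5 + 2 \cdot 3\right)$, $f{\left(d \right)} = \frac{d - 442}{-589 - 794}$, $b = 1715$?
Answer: $- \frac{5430854185}{1383} \approx -3.9269 \cdot 10^{6}$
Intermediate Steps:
$f{\left(d \right)} = \frac{442}{1383} - \frac{d}{1383}$ ($f{\left(d \right)} = \frac{-442 + d}{-1383} = \left(-442 + d\right) \left(- \frac{1}{1383}\right) = \frac{442}{1383} - \frac{d}{1383}$)
$l = -674069$ ($l = -674080 + \left(5 + 6\right) = -674080 + 11 = -674069$)
$\left(l - 3252795\right) + f{\left(b \right)} = \left(-674069 - 3252795\right) + \left(\frac{442}{1383} - \frac{1715}{1383}\right) = -3926864 + \left(\frac{442}{1383} - \frac{1715}{1383}\right) = -3926864 - \frac{1273}{1383} = - \frac{5430854185}{1383}$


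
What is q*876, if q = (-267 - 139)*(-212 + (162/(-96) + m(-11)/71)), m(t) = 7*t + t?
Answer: 10854487749/142 ≈ 7.6440e+7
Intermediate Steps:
m(t) = 8*t
q = 49563871/568 (q = (-267 - 139)*(-212 + (162/(-96) + (8*(-11))/71)) = -406*(-212 + (162*(-1/96) - 88*1/71)) = -406*(-212 + (-27/16 - 88/71)) = -406*(-212 - 3325/1136) = -406*(-244157/1136) = 49563871/568 ≈ 87260.)
q*876 = (49563871/568)*876 = 10854487749/142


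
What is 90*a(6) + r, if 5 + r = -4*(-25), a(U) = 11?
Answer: 1085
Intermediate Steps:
r = 95 (r = -5 - 4*(-25) = -5 + 100 = 95)
90*a(6) + r = 90*11 + 95 = 990 + 95 = 1085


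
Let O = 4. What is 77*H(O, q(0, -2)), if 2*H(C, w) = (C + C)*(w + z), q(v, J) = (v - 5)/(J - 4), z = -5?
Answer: -3850/3 ≈ -1283.3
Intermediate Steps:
q(v, J) = (-5 + v)/(-4 + J)
H(C, w) = C*(-5 + w) (H(C, w) = ((C + C)*(w - 5))/2 = ((2*C)*(-5 + w))/2 = (2*C*(-5 + w))/2 = C*(-5 + w))
77*H(O, q(0, -2)) = 77*(4*(-5 + (-5 + 0)/(-4 - 2))) = 77*(4*(-5 - 5/(-6))) = 77*(4*(-5 - ⅙*(-5))) = 77*(4*(-5 + ⅚)) = 77*(4*(-25/6)) = 77*(-50/3) = -3850/3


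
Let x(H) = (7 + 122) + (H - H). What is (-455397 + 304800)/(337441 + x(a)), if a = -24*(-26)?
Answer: -150597/337570 ≈ -0.44612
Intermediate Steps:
a = 624
x(H) = 129 (x(H) = 129 + 0 = 129)
(-455397 + 304800)/(337441 + x(a)) = (-455397 + 304800)/(337441 + 129) = -150597/337570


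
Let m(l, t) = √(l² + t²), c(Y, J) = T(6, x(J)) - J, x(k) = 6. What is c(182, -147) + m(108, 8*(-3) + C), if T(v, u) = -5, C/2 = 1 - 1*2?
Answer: 142 + 2*√3085 ≈ 253.09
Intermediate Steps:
C = -2 (C = 2*(1 - 1*2) = 2*(1 - 2) = 2*(-1) = -2)
c(Y, J) = -5 - J
c(182, -147) + m(108, 8*(-3) + C) = (-5 - 1*(-147)) + √(108² + (8*(-3) - 2)²) = (-5 + 147) + √(11664 + (-24 - 2)²) = 142 + √(11664 + (-26)²) = 142 + √(11664 + 676) = 142 + √12340 = 142 + 2*√3085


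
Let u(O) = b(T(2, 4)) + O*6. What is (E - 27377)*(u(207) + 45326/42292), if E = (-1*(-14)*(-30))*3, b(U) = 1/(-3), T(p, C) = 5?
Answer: -2257650558443/63438 ≈ -3.5588e+7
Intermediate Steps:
b(U) = -⅓
u(O) = -⅓ + 6*O (u(O) = -⅓ + O*6 = -⅓ + 6*O)
E = -1260 (E = (14*(-30))*3 = -420*3 = -1260)
(E - 27377)*(u(207) + 45326/42292) = (-1260 - 27377)*((-⅓ + 6*207) + 45326/42292) = -28637*((-⅓ + 1242) + 45326*(1/42292)) = -28637*(3725/3 + 22663/21146) = -28637*78836839/63438 = -2257650558443/63438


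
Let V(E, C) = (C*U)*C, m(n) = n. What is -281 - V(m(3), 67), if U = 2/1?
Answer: -9259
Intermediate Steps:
U = 2 (U = 2*1 = 2)
V(E, C) = 2*C² (V(E, C) = (C*2)*C = (2*C)*C = 2*C²)
-281 - V(m(3), 67) = -281 - 2*67² = -281 - 2*4489 = -281 - 1*8978 = -281 - 8978 = -9259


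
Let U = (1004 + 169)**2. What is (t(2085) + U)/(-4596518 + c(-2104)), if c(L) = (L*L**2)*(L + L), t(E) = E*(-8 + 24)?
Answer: 469763/13064465066398 ≈ 3.5957e-8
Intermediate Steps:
t(E) = 16*E (t(E) = E*16 = 16*E)
c(L) = 2*L**4 (c(L) = L**3*(2*L) = 2*L**4)
U = 1375929 (U = 1173**2 = 1375929)
(t(2085) + U)/(-4596518 + c(-2104)) = (16*2085 + 1375929)/(-4596518 + 2*(-2104)**4) = (33360 + 1375929)/(-4596518 + 2*19596699897856) = 1409289/(-4596518 + 39193399795712) = 1409289/39193395199194 = 1409289*(1/39193395199194) = 469763/13064465066398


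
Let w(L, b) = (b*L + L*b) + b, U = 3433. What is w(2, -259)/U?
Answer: -1295/3433 ≈ -0.37722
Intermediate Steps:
w(L, b) = b + 2*L*b (w(L, b) = (L*b + L*b) + b = 2*L*b + b = b + 2*L*b)
w(2, -259)/U = -259*(1 + 2*2)/3433 = -259*(1 + 4)*(1/3433) = -259*5*(1/3433) = -1295*1/3433 = -1295/3433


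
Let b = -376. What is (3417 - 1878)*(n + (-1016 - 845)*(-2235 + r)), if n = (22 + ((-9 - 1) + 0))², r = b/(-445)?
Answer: 2847563096841/445 ≈ 6.3990e+9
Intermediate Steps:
r = 376/445 (r = -376/(-445) = -376*(-1/445) = 376/445 ≈ 0.84494)
n = 144 (n = (22 + (-10 + 0))² = (22 - 10)² = 12² = 144)
(3417 - 1878)*(n + (-1016 - 845)*(-2235 + r)) = (3417 - 1878)*(144 + (-1016 - 845)*(-2235 + 376/445)) = 1539*(144 - 1861*(-994199/445)) = 1539*(144 + 1850204339/445) = 1539*(1850268419/445) = 2847563096841/445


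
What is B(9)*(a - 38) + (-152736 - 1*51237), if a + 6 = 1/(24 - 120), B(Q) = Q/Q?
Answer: -19585633/96 ≈ -2.0402e+5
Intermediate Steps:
B(Q) = 1
a = -577/96 (a = -6 + 1/(24 - 120) = -6 + 1/(-96) = -6 - 1/96 = -577/96 ≈ -6.0104)
B(9)*(a - 38) + (-152736 - 1*51237) = 1*(-577/96 - 38) + (-152736 - 1*51237) = 1*(-4225/96) + (-152736 - 51237) = -4225/96 - 203973 = -19585633/96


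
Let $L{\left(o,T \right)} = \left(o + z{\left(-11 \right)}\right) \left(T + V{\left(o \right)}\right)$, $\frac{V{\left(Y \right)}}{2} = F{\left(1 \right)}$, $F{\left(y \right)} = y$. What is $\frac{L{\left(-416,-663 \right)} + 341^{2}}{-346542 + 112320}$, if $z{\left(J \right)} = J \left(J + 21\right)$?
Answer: $- \frac{463967}{234222} \approx -1.9809$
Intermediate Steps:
$z{\left(J \right)} = J \left(21 + J\right)$
$V{\left(Y \right)} = 2$ ($V{\left(Y \right)} = 2 \cdot 1 = 2$)
$L{\left(o,T \right)} = \left(-110 + o\right) \left(2 + T\right)$ ($L{\left(o,T \right)} = \left(o - 11 \left(21 - 11\right)\right) \left(T + 2\right) = \left(o - 110\right) \left(2 + T\right) = \left(-110 + o\right) \left(2 + T\right)$)
$\frac{L{\left(-416,-663 \right)} + 341^{2}}{-346542 + 112320} = \frac{\left(-220 - -72930 + 2 \left(-416\right) - -275808\right) + 341^{2}}{-346542 + 112320} = \frac{\left(-220 + 72930 - 832 + 275808\right) + 116281}{-234222} = \left(347686 + 116281\right) \left(- \frac{1}{234222}\right) = 463967 \left(- \frac{1}{234222}\right) = - \frac{463967}{234222}$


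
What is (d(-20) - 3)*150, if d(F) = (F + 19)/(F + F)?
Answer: -1785/4 ≈ -446.25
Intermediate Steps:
d(F) = (19 + F)/(2*F) (d(F) = (19 + F)/((2*F)) = (19 + F)*(1/(2*F)) = (19 + F)/(2*F))
(d(-20) - 3)*150 = ((½)*(19 - 20)/(-20) - 3)*150 = ((½)*(-1/20)*(-1) - 3)*150 = (1/40 - 3)*150 = -119/40*150 = -1785/4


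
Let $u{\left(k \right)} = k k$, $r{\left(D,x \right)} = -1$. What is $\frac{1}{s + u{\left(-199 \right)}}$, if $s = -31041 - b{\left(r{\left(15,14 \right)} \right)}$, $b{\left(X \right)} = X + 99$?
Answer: $\frac{1}{8462} \approx 0.00011818$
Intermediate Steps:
$b{\left(X \right)} = 99 + X$
$u{\left(k \right)} = k^{2}$
$s = -31139$ ($s = -31041 - \left(99 - 1\right) = -31041 - 98 = -31139$)
$\frac{1}{s + u{\left(-199 \right)}} = \frac{1}{-31139 + \left(-199\right)^{2}} = \frac{1}{-31139 + 39601} = \frac{1}{8462}$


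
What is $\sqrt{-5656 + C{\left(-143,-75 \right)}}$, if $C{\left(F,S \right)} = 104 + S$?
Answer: $i \sqrt{5627} \approx 75.013 i$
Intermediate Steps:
$\sqrt{-5656 + C{\left(-143,-75 \right)}} = \sqrt{-5656 + \left(104 - 75\right)} = \sqrt{-5656 + 29} = \sqrt{-5627} = i \sqrt{5627}$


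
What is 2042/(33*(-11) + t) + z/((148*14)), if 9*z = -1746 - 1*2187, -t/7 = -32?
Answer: -4291767/288008 ≈ -14.902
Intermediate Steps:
t = 224 (t = -7*(-32) = 224)
z = -437 (z = (-1746 - 1*2187)/9 = (-1746 - 2187)/9 = (1/9)*(-3933) = -437)
2042/(33*(-11) + t) + z/((148*14)) = 2042/(33*(-11) + 224) - 437/(148*14) = 2042/(-363 + 224) - 437/2072 = 2042/(-139) - 437*1/2072 = 2042*(-1/139) - 437/2072 = -2042/139 - 437/2072 = -4291767/288008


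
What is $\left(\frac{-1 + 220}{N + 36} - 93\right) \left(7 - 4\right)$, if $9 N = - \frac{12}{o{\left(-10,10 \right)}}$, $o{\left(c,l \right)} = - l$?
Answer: $- \frac{141363}{542} \approx -260.82$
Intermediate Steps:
$N = \frac{2}{15}$ ($N = \frac{\left(-12\right) \frac{1}{\left(-1\right) 10}}{9} = \frac{\left(-12\right) \frac{1}{-10}}{9} = \frac{\left(-12\right) \left(- \frac{1}{10}\right)}{9} = \frac{1}{9} \cdot \frac{6}{5} = \frac{2}{15} \approx 0.13333$)
$\left(\frac{-1 + 220}{N + 36} - 93\right) \left(7 - 4\right) = \left(\frac{-1 + 220}{\frac{2}{15} + 36} - 93\right) \left(7 - 4\right) = \left(\frac{219}{\frac{542}{15}} - 93\right) \left(7 - 4\right) = \left(219 \cdot \frac{15}{542} - 93\right) 3 = \left(\frac{3285}{542} - 93\right) 3 = \left(- \frac{47121}{542}\right) 3 = - \frac{141363}{542}$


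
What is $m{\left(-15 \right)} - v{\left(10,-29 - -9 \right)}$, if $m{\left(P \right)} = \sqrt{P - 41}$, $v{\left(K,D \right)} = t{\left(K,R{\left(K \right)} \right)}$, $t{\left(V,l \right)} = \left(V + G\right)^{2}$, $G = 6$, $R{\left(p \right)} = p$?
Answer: $-256 + 2 i \sqrt{14} \approx -256.0 + 7.4833 i$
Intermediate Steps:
$t{\left(V,l \right)} = \left(6 + V\right)^{2}$ ($t{\left(V,l \right)} = \left(V + 6\right)^{2} = \left(6 + V\right)^{2}$)
$v{\left(K,D \right)} = \left(6 + K\right)^{2}$
$m{\left(P \right)} = \sqrt{-41 + P}$
$m{\left(-15 \right)} - v{\left(10,-29 - -9 \right)} = \sqrt{-41 - 15} - \left(6 + 10\right)^{2} = \sqrt{-56} - 16^{2} = 2 i \sqrt{14} - 256 = -256 + 2 i \sqrt{14}$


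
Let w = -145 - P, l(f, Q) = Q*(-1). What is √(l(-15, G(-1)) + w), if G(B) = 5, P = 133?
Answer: I*√283 ≈ 16.823*I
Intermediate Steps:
l(f, Q) = -Q
w = -278 (w = -145 - 1*133 = -145 - 133 = -278)
√(l(-15, G(-1)) + w) = √(-1*5 - 278) = √(-5 - 278) = √(-283) = I*√283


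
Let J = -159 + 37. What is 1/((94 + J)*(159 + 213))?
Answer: -1/10416 ≈ -9.6006e-5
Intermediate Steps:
J = -122
1/((94 + J)*(159 + 213)) = 1/((94 - 122)*(159 + 213)) = 1/(-28*372) = 1/(-10416) = -1/10416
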